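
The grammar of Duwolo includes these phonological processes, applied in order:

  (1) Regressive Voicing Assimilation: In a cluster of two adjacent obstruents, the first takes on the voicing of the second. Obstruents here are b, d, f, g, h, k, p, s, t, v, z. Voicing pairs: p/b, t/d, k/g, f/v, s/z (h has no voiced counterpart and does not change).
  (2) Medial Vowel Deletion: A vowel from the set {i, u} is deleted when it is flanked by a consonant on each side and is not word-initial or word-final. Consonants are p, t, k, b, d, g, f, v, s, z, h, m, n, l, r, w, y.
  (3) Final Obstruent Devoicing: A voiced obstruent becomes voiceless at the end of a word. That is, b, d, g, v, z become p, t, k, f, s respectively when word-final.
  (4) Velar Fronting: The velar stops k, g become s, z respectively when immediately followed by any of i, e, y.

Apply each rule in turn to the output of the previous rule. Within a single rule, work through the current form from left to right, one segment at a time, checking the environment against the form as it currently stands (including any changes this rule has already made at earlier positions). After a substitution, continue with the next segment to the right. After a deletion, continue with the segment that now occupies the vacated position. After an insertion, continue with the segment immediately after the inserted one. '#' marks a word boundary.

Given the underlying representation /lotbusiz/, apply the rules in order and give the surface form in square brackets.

(1) Regressive Voicing Assimilation: [lotbusiz] → [lodbusiz]
(2) Medial Vowel Deletion: [lodbusiz] → [lodbsz]
(3) Final Obstruent Devoicing: [lodbsz] → [lodbss]
(4) Velar Fronting: no change — [lodbss]

[lodbss]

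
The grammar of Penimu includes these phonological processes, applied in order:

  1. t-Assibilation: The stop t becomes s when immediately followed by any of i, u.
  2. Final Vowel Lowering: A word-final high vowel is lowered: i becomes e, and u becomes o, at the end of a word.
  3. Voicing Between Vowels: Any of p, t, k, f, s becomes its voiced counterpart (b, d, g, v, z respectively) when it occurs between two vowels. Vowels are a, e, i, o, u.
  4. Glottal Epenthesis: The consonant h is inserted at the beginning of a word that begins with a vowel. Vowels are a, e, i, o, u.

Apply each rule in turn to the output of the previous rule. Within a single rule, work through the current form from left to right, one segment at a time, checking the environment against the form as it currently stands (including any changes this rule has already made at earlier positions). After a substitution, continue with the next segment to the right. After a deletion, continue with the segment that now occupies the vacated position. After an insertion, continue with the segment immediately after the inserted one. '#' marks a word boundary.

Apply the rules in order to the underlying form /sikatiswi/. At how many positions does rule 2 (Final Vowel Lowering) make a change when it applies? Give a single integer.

1 t-Assibilation: [sikatiswi] → [sikasiswi]
2 Final Vowel Lowering: [sikasiswi] → [sikasiswe]
3 Voicing Between Vowels: [sikasiswe] → [sigaziswe]
4 Glottal Epenthesis: no change — [sigaziswe]
Rule 2 changed 1 position(s).

1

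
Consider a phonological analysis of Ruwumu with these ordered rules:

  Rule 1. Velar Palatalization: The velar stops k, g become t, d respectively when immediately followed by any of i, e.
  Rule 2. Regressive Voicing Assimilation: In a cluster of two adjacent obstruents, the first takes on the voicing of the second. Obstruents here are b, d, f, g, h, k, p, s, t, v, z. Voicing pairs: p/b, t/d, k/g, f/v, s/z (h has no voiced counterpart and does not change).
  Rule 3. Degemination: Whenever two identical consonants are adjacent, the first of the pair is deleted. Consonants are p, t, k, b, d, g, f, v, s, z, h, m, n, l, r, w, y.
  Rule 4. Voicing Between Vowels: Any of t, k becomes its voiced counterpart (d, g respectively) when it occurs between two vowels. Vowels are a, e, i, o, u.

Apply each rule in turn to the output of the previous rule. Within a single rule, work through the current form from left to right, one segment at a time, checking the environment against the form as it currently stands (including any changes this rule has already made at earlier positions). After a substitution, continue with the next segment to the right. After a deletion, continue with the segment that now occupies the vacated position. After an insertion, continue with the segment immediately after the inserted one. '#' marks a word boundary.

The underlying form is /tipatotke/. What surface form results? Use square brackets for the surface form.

[tipadode]

Rule 1 Velar Palatalization: [tipatotke] → [tipatotte]
Rule 2 Regressive Voicing Assimilation: no change — [tipatotte]
Rule 3 Degemination: [tipatotte] → [tipatote]
Rule 4 Voicing Between Vowels: [tipatote] → [tipadode]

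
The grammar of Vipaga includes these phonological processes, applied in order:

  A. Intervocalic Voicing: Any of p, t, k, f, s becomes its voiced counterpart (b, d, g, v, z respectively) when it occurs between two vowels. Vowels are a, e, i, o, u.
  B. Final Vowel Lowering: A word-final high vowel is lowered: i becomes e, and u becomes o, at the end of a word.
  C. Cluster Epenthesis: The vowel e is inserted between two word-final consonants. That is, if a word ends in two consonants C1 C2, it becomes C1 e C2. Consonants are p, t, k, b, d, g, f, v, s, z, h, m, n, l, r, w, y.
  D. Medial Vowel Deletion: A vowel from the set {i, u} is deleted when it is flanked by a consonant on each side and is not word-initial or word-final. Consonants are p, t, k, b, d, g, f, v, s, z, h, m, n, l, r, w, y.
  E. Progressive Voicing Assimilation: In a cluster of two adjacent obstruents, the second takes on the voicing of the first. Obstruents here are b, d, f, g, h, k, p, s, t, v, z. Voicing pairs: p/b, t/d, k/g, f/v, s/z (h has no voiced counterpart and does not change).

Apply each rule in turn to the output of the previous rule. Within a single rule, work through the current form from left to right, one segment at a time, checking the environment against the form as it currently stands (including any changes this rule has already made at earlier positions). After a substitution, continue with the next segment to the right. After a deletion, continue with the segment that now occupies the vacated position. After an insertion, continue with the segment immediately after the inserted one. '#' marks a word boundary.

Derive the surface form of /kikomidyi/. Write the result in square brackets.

[kkomdye]

A Intervocalic Voicing: [kikomidyi] → [kigomidyi]
B Final Vowel Lowering: [kigomidyi] → [kigomidye]
C Cluster Epenthesis: no change — [kigomidye]
D Medial Vowel Deletion: [kigomidye] → [kgomdye]
E Progressive Voicing Assimilation: [kgomdye] → [kkomdye]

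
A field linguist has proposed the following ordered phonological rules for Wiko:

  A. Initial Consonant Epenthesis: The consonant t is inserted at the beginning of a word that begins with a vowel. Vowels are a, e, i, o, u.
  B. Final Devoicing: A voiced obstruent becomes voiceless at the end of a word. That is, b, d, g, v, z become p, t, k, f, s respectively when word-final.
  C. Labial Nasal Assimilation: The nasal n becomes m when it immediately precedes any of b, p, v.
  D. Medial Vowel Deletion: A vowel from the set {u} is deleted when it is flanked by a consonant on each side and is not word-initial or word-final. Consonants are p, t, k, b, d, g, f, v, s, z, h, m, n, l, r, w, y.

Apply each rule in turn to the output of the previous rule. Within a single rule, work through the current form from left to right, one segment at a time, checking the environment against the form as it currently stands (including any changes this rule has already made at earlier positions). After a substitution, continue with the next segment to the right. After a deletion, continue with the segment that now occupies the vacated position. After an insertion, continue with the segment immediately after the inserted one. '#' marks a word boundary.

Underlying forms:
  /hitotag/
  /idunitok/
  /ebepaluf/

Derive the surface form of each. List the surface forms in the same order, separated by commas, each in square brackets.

/hitotag/:
  A Initial Consonant Epenthesis: no change — [hitotag]
  B Final Devoicing: [hitotag] → [hitotak]
  C Labial Nasal Assimilation: no change — [hitotak]
  D Medial Vowel Deletion: no change — [hitotak]
/idunitok/:
  A Initial Consonant Epenthesis: [idunitok] → [tidunitok]
  B Final Devoicing: no change — [tidunitok]
  C Labial Nasal Assimilation: no change — [tidunitok]
  D Medial Vowel Deletion: [tidunitok] → [tidnitok]
/ebepaluf/:
  A Initial Consonant Epenthesis: [ebepaluf] → [tebepaluf]
  B Final Devoicing: no change — [tebepaluf]
  C Labial Nasal Assimilation: no change — [tebepaluf]
  D Medial Vowel Deletion: [tebepaluf] → [tebepalf]

[hitotak], [tidnitok], [tebepalf]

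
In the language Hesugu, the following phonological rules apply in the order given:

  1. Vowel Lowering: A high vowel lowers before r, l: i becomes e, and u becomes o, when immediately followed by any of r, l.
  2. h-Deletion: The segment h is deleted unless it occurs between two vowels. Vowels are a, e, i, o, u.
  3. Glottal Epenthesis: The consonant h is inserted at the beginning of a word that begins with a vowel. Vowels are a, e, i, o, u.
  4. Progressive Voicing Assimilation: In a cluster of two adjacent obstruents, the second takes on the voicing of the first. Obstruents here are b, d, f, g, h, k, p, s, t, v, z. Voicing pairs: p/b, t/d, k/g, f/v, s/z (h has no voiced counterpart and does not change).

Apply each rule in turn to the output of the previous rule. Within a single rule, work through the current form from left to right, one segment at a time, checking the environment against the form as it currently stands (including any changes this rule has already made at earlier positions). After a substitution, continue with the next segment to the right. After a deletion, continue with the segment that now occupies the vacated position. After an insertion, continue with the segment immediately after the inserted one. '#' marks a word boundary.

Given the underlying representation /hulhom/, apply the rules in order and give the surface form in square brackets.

[holom]

1 Vowel Lowering: [hulhom] → [holhom]
2 h-Deletion: [holhom] → [olom]
3 Glottal Epenthesis: [olom] → [holom]
4 Progressive Voicing Assimilation: no change — [holom]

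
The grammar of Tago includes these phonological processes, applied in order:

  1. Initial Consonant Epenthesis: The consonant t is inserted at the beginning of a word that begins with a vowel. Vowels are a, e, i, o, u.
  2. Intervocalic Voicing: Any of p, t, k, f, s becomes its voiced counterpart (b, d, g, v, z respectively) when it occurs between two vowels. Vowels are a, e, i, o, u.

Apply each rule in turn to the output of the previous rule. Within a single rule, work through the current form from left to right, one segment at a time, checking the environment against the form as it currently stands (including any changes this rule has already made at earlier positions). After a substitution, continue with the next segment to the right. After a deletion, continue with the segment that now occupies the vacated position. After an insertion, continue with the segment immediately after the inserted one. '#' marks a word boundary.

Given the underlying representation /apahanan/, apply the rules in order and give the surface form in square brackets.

1 Initial Consonant Epenthesis: [apahanan] → [tapahanan]
2 Intervocalic Voicing: [tapahanan] → [tabahanan]

[tabahanan]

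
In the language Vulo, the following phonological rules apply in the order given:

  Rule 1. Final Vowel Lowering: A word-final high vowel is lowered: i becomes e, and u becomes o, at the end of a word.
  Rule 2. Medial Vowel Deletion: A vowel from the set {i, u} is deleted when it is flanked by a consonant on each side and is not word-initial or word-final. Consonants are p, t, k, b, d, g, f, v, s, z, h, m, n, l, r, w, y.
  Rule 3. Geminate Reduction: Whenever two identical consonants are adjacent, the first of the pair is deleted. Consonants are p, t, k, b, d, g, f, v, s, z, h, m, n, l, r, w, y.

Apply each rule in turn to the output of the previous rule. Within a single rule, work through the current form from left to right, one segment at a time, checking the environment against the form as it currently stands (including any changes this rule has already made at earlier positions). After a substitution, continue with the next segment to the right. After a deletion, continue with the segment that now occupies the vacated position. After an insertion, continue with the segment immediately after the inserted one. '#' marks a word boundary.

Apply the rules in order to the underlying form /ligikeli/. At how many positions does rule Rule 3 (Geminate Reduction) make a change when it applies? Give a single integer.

Rule 1 Final Vowel Lowering: [ligikeli] → [ligikele]
Rule 2 Medial Vowel Deletion: [ligikele] → [lgkele]
Rule 3 Geminate Reduction: no change — [lgkele]
Rule Rule 3 changed 0 position(s).

0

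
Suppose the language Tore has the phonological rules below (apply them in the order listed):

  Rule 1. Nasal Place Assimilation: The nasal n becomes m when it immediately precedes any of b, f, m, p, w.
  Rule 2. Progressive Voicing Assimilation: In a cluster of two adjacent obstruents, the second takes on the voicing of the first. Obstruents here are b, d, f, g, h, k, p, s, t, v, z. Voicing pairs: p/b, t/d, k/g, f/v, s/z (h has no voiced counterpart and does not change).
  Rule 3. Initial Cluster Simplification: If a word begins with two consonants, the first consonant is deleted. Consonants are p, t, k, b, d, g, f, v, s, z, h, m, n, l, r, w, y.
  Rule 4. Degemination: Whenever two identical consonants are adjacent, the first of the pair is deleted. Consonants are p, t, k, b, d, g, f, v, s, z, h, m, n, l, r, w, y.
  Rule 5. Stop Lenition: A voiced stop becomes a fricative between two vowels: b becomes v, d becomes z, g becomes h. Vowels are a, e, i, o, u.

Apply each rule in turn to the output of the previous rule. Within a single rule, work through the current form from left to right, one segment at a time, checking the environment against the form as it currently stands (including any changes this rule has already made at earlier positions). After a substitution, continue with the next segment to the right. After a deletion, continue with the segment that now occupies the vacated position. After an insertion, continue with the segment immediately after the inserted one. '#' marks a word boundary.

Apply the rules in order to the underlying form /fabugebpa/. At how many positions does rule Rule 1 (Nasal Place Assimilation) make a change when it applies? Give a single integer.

0

Rule 1 Nasal Place Assimilation: no change — [fabugebpa]
Rule 2 Progressive Voicing Assimilation: [fabugebpa] → [fabugebba]
Rule 3 Initial Cluster Simplification: no change — [fabugebba]
Rule 4 Degemination: [fabugebba] → [fabugeba]
Rule 5 Stop Lenition: [fabugeba] → [favuheva]
Rule Rule 1 changed 0 position(s).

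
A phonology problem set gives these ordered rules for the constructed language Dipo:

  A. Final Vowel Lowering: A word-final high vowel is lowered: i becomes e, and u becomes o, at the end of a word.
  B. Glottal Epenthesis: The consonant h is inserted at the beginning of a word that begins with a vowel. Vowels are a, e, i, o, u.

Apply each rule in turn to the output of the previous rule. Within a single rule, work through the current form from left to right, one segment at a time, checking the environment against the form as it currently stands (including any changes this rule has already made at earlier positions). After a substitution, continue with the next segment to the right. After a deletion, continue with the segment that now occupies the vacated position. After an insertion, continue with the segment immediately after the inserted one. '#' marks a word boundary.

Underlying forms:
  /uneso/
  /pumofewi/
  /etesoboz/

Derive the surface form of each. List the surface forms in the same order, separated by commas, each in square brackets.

[huneso], [pumofewe], [hetesoboz]

/uneso/:
  A Final Vowel Lowering: no change — [uneso]
  B Glottal Epenthesis: [uneso] → [huneso]
/pumofewi/:
  A Final Vowel Lowering: [pumofewi] → [pumofewe]
  B Glottal Epenthesis: no change — [pumofewe]
/etesoboz/:
  A Final Vowel Lowering: no change — [etesoboz]
  B Glottal Epenthesis: [etesoboz] → [hetesoboz]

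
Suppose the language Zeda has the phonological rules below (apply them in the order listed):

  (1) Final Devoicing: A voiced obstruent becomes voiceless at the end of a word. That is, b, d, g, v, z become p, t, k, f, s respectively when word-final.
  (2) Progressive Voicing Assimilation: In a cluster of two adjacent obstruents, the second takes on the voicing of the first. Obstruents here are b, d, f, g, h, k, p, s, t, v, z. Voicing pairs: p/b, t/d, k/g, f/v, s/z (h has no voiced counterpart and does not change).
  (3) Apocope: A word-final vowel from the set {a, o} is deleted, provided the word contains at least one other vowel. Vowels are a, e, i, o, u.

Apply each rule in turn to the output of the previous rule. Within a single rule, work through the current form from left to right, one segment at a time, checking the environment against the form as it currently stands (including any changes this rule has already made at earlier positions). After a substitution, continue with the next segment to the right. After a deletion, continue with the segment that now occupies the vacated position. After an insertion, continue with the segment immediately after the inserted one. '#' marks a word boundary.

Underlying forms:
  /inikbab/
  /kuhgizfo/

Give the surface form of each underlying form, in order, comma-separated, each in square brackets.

/inikbab/:
  (1) Final Devoicing: [inikbab] → [inikbap]
  (2) Progressive Voicing Assimilation: [inikbap] → [inikpap]
  (3) Apocope: no change — [inikpap]
/kuhgizfo/:
  (1) Final Devoicing: no change — [kuhgizfo]
  (2) Progressive Voicing Assimilation: [kuhgizfo] → [kuhkizvo]
  (3) Apocope: [kuhkizvo] → [kuhkizv]

[inikpap], [kuhkizv]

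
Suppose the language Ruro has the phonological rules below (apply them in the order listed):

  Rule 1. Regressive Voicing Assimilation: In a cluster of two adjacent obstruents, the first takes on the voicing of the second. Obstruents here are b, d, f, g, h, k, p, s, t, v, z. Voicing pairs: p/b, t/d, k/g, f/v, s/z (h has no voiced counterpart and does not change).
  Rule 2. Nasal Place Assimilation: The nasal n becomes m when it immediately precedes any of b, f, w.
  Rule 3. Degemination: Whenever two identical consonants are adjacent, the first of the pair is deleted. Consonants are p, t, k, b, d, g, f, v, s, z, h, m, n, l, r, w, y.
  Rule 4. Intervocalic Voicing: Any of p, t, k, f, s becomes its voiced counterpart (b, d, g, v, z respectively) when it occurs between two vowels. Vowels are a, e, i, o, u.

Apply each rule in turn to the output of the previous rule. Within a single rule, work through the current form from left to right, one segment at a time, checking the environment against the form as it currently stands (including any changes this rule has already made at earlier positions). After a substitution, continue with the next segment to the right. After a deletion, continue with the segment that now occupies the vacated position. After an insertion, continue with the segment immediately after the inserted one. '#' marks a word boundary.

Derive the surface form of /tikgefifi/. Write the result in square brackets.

Rule 1 Regressive Voicing Assimilation: [tikgefifi] → [tiggefifi]
Rule 2 Nasal Place Assimilation: no change — [tiggefifi]
Rule 3 Degemination: [tiggefifi] → [tigefifi]
Rule 4 Intervocalic Voicing: [tigefifi] → [tigevivi]

[tigevivi]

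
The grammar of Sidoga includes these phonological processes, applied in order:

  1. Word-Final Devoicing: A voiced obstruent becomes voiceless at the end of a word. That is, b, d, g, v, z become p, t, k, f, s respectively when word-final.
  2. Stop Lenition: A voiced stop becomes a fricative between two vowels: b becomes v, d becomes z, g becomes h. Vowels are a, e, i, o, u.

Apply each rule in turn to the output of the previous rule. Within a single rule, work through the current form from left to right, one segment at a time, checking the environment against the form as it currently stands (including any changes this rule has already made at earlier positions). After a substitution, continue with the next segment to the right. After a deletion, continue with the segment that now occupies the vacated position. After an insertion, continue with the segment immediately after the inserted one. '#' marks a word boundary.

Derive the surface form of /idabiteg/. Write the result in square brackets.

1 Word-Final Devoicing: [idabiteg] → [idabitek]
2 Stop Lenition: [idabitek] → [izavitek]

[izavitek]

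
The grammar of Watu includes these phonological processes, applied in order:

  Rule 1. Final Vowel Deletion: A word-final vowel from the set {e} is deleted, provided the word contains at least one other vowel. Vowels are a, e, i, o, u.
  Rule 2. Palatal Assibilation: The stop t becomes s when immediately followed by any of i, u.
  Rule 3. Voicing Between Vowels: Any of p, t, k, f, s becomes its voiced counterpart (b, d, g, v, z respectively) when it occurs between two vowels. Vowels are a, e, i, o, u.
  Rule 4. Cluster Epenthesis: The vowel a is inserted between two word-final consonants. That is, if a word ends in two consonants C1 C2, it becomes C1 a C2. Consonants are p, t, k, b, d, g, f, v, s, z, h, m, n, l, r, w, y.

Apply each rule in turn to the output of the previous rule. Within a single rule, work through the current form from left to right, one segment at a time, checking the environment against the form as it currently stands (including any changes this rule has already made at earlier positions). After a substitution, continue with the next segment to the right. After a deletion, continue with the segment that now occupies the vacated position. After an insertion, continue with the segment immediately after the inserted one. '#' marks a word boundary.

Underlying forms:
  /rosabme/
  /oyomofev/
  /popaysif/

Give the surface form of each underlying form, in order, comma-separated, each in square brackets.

/rosabme/:
  Rule 1 Final Vowel Deletion: [rosabme] → [rosabm]
  Rule 2 Palatal Assibilation: no change — [rosabm]
  Rule 3 Voicing Between Vowels: [rosabm] → [rozabm]
  Rule 4 Cluster Epenthesis: [rozabm] → [rozabam]
/oyomofev/:
  Rule 1 Final Vowel Deletion: no change — [oyomofev]
  Rule 2 Palatal Assibilation: no change — [oyomofev]
  Rule 3 Voicing Between Vowels: [oyomofev] → [oyomovev]
  Rule 4 Cluster Epenthesis: no change — [oyomovev]
/popaysif/:
  Rule 1 Final Vowel Deletion: no change — [popaysif]
  Rule 2 Palatal Assibilation: no change — [popaysif]
  Rule 3 Voicing Between Vowels: [popaysif] → [pobaysif]
  Rule 4 Cluster Epenthesis: no change — [pobaysif]

[rozabam], [oyomovev], [pobaysif]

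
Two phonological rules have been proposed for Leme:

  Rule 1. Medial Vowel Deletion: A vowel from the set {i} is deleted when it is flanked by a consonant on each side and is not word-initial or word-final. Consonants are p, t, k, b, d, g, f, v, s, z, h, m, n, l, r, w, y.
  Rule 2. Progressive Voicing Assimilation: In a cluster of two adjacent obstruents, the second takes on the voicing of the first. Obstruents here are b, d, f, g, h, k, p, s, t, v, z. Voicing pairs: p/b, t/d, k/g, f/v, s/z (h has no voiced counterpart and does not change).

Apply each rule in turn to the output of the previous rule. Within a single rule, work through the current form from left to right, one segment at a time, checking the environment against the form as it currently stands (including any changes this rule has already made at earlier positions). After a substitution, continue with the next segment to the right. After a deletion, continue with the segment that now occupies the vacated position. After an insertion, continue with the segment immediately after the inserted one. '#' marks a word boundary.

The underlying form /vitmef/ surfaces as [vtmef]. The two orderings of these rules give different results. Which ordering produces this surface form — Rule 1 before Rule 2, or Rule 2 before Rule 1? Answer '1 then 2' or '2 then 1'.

Order 1 then 2:
  1 Medial Vowel Deletion: [vitmef] → [vtmef]
  2 Progressive Voicing Assimilation: [vtmef] → [vdmef]
  result: [vdmef]
Order 2 then 1:
  2 Progressive Voicing Assimilation: no change — [vitmef]
  1 Medial Vowel Deletion: [vitmef] → [vtmef]
  result: [vtmef]

2 then 1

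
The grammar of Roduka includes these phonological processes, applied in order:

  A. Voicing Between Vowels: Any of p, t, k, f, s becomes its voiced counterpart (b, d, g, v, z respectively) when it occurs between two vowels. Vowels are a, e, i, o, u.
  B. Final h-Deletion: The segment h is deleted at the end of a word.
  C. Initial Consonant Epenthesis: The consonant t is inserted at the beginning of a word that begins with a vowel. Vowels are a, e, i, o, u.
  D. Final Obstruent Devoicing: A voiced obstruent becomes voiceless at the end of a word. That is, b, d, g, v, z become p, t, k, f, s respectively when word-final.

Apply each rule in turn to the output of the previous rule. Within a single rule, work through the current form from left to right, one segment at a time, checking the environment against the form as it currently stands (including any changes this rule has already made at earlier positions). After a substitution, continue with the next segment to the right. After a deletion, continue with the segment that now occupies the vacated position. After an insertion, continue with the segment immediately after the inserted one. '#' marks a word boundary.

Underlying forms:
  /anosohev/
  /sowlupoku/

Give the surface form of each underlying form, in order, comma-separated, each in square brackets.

[tanozohef], [sowlubogu]

/anosohev/:
  A Voicing Between Vowels: [anosohev] → [anozohev]
  B Final h-Deletion: no change — [anozohev]
  C Initial Consonant Epenthesis: [anozohev] → [tanozohev]
  D Final Obstruent Devoicing: [tanozohev] → [tanozohef]
/sowlupoku/:
  A Voicing Between Vowels: [sowlupoku] → [sowlubogu]
  B Final h-Deletion: no change — [sowlubogu]
  C Initial Consonant Epenthesis: no change — [sowlubogu]
  D Final Obstruent Devoicing: no change — [sowlubogu]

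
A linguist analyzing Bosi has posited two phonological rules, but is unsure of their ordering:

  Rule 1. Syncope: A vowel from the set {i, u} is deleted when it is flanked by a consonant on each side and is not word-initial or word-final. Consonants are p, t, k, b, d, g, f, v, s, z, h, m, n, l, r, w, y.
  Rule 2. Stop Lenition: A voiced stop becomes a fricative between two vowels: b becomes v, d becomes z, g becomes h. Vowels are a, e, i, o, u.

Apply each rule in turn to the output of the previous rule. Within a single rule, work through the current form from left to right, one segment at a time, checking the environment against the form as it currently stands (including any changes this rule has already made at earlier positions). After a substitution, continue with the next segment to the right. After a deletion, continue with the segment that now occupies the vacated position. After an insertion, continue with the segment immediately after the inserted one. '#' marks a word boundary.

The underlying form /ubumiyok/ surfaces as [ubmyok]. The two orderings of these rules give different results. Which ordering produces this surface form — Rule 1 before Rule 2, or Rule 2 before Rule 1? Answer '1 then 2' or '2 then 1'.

1 then 2

Order 1 then 2:
  1 Syncope: [ubumiyok] → [ubmyok]
  2 Stop Lenition: no change — [ubmyok]
  result: [ubmyok]
Order 2 then 1:
  2 Stop Lenition: [ubumiyok] → [uvumiyok]
  1 Syncope: [uvumiyok] → [uvmyok]
  result: [uvmyok]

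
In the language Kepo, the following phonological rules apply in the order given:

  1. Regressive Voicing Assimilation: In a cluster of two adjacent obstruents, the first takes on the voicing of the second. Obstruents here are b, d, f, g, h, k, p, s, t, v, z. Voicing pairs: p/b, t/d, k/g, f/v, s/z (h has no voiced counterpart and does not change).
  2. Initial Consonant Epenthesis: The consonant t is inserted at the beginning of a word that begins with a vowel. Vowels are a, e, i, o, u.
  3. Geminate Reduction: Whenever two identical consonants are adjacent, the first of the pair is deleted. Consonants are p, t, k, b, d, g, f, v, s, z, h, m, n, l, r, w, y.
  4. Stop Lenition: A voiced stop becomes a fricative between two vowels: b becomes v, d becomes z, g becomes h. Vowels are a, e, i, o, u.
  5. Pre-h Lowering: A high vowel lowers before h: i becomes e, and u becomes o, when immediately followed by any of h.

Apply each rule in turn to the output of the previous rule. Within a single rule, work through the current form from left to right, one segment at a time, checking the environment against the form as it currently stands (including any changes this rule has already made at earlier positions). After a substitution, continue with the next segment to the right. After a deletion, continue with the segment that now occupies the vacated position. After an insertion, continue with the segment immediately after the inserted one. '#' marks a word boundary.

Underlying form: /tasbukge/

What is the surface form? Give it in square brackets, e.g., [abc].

[tazbohe]

1 Regressive Voicing Assimilation: [tasbukge] → [tazbugge]
2 Initial Consonant Epenthesis: no change — [tazbugge]
3 Geminate Reduction: [tazbugge] → [tazbuge]
4 Stop Lenition: [tazbuge] → [tazbuhe]
5 Pre-h Lowering: [tazbuhe] → [tazbohe]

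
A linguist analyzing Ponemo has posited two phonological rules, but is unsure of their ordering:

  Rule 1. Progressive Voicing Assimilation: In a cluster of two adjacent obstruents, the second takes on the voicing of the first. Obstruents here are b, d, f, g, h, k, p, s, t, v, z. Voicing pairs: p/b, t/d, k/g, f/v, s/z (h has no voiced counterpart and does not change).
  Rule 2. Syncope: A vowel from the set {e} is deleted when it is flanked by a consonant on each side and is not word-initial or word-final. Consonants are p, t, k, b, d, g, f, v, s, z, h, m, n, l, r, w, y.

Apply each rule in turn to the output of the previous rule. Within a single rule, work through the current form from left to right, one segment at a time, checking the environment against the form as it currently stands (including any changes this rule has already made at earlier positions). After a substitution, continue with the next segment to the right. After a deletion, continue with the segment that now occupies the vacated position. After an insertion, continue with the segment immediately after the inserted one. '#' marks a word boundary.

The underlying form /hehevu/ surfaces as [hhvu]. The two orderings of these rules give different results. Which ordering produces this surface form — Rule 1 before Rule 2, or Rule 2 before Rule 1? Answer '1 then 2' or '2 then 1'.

1 then 2

Order 1 then 2:
  1 Progressive Voicing Assimilation: no change — [hehevu]
  2 Syncope: [hehevu] → [hhvu]
  result: [hhvu]
Order 2 then 1:
  2 Syncope: [hehevu] → [hhvu]
  1 Progressive Voicing Assimilation: [hhvu] → [hhfu]
  result: [hhfu]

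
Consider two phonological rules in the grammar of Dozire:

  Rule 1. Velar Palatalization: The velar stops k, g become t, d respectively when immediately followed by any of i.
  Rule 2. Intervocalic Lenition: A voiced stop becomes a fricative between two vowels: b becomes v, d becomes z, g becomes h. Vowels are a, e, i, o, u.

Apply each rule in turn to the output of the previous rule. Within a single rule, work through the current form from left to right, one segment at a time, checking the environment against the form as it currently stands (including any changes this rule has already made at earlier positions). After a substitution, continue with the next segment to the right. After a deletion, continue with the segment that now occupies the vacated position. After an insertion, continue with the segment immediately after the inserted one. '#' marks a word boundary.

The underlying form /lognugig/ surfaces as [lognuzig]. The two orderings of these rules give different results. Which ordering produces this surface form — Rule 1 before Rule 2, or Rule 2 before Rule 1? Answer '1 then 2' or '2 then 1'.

Order 1 then 2:
  1 Velar Palatalization: [lognugig] → [lognudig]
  2 Intervocalic Lenition: [lognudig] → [lognuzig]
  result: [lognuzig]
Order 2 then 1:
  2 Intervocalic Lenition: [lognugig] → [lognuhig]
  1 Velar Palatalization: no change — [lognuhig]
  result: [lognuhig]

1 then 2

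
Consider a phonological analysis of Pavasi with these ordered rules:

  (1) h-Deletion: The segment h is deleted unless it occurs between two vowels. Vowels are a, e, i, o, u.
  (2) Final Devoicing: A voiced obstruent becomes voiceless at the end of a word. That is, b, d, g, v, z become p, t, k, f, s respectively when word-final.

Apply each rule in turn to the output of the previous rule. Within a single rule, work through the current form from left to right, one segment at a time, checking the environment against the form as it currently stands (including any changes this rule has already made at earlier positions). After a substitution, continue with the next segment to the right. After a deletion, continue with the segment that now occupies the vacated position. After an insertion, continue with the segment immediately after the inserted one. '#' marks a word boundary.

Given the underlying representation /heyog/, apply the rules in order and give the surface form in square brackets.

[eyok]

(1) h-Deletion: [heyog] → [eyog]
(2) Final Devoicing: [eyog] → [eyok]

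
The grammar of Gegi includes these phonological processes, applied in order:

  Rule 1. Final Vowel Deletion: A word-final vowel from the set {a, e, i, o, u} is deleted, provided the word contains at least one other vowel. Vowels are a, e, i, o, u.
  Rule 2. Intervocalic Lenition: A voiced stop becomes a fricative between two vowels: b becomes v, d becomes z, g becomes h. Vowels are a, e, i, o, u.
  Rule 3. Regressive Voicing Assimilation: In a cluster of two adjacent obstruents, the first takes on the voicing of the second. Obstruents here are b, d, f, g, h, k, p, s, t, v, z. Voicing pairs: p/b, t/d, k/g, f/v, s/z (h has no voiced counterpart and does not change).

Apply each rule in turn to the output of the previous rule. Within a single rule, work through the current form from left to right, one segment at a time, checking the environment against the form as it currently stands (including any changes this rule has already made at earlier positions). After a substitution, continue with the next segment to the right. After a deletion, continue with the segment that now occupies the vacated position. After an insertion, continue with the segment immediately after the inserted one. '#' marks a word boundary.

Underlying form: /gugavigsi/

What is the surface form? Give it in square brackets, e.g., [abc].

[guhaviks]

Rule 1 Final Vowel Deletion: [gugavigsi] → [gugavigs]
Rule 2 Intervocalic Lenition: [gugavigs] → [guhavigs]
Rule 3 Regressive Voicing Assimilation: [guhavigs] → [guhaviks]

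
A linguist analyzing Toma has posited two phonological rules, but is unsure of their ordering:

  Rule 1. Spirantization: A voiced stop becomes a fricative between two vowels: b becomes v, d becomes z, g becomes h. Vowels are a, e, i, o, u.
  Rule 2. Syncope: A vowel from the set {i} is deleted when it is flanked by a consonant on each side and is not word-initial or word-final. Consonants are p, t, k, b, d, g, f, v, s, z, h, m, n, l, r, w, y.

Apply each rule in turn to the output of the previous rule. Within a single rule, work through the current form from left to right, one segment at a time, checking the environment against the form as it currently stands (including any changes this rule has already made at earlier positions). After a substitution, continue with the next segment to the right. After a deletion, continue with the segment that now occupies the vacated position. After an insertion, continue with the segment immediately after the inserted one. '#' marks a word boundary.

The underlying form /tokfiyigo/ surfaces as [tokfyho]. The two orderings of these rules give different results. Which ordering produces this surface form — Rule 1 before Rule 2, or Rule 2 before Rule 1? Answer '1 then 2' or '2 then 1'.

1 then 2

Order 1 then 2:
  1 Spirantization: [tokfiyigo] → [tokfiyiho]
  2 Syncope: [tokfiyiho] → [tokfyho]
  result: [tokfyho]
Order 2 then 1:
  2 Syncope: [tokfiyigo] → [tokfygo]
  1 Spirantization: no change — [tokfygo]
  result: [tokfygo]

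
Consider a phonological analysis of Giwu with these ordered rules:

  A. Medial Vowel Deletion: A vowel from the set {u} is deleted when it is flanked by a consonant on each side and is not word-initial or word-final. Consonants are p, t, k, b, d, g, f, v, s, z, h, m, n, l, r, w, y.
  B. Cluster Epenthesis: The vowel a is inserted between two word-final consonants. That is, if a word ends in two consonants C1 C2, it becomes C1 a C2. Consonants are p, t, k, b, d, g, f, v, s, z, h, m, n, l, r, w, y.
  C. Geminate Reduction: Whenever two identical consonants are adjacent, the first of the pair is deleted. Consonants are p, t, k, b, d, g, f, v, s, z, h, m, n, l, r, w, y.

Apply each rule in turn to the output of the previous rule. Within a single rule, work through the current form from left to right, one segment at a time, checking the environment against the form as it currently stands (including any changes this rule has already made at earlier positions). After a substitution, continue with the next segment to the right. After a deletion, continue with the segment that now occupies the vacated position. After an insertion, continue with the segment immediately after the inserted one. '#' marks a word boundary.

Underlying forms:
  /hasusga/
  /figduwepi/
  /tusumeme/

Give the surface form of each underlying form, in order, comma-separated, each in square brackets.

/hasusga/:
  A Medial Vowel Deletion: [hasusga] → [hassga]
  B Cluster Epenthesis: no change — [hassga]
  C Geminate Reduction: [hassga] → [hasga]
/figduwepi/:
  A Medial Vowel Deletion: [figduwepi] → [figdwepi]
  B Cluster Epenthesis: no change — [figdwepi]
  C Geminate Reduction: no change — [figdwepi]
/tusumeme/:
  A Medial Vowel Deletion: [tusumeme] → [tsmeme]
  B Cluster Epenthesis: no change — [tsmeme]
  C Geminate Reduction: no change — [tsmeme]

[hasga], [figdwepi], [tsmeme]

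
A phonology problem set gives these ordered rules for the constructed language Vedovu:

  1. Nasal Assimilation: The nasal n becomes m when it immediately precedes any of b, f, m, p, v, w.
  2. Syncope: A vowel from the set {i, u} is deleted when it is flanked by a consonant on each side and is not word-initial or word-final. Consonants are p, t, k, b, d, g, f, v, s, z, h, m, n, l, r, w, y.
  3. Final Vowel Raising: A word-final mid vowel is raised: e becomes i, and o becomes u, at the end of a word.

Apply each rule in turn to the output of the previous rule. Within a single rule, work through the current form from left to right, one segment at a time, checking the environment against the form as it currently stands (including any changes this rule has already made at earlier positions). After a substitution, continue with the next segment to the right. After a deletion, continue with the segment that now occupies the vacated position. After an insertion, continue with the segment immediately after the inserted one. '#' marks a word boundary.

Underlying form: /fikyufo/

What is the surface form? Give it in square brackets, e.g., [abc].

[fkyfu]

1 Nasal Assimilation: no change — [fikyufo]
2 Syncope: [fikyufo] → [fkyfo]
3 Final Vowel Raising: [fkyfo] → [fkyfu]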